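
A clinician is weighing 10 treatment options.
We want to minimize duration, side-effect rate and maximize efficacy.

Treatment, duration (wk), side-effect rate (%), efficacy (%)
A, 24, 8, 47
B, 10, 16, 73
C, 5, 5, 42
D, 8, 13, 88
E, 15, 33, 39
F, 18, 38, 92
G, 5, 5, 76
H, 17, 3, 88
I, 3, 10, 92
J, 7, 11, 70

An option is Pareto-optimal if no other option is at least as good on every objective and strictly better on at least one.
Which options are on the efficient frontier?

G, H, I

A: dominated by G (duration 5≤24, side-effect rate 5≤8, efficacy 76≥47).
B: dominated by D (duration 8≤10, side-effect rate 13≤16, efficacy 88≥73).
C: dominated by G (duration 5≤5, side-effect rate 5≤5, efficacy 76≥42).
D: dominated by I (duration 3≤8, side-effect rate 10≤13, efficacy 92≥88).
E: dominated by B (duration 10≤15, side-effect rate 16≤33, efficacy 73≥39).
F: dominated by I (duration 3≤18, side-effect rate 10≤38, efficacy 92≥92).
G: not dominated.
H: not dominated (best side-effect rate).
I: not dominated (best duration).
J: dominated by G (duration 5≤7, side-effect rate 5≤11, efficacy 76≥70).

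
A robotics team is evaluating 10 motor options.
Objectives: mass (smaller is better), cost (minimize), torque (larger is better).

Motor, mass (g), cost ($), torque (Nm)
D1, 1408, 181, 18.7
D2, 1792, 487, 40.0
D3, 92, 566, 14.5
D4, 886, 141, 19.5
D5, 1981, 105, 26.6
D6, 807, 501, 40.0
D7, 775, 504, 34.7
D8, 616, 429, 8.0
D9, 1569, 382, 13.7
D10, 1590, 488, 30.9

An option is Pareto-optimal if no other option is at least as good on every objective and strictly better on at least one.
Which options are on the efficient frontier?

D1: dominated by D4 (mass 886≤1408, cost 141≤181, torque 19.5≥18.7).
D2: not dominated.
D3: not dominated (best mass).
D4: not dominated.
D5: not dominated (best cost).
D6: not dominated.
D7: not dominated.
D8: not dominated.
D9: dominated by D1 (mass 1408≤1569, cost 181≤382, torque 18.7≥13.7).
D10: not dominated.

D2, D3, D4, D5, D6, D7, D8, D10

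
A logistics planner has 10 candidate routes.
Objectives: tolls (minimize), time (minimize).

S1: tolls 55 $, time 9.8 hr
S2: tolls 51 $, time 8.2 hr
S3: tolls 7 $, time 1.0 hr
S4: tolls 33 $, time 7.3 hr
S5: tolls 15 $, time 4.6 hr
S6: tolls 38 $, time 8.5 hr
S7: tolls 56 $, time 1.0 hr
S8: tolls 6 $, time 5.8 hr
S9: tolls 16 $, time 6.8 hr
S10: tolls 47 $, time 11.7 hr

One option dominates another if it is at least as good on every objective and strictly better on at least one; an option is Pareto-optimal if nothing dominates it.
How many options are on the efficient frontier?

2

S1: dominated by S2 (tolls 51≤55, time 8.2≤9.8).
S2: dominated by S3 (tolls 7≤51, time 1.0≤8.2).
S3: not dominated.
S4: dominated by S3 (tolls 7≤33, time 1.0≤7.3).
S5: dominated by S3 (tolls 7≤15, time 1.0≤4.6).
S6: dominated by S3 (tolls 7≤38, time 1.0≤8.5).
S7: dominated by S3 (tolls 7≤56, time 1.0≤1.0).
S8: not dominated (best tolls).
S9: dominated by S3 (tolls 7≤16, time 1.0≤6.8).
S10: dominated by S3 (tolls 7≤47, time 1.0≤11.7).
Pareto-optimal: S3, S8 → 2.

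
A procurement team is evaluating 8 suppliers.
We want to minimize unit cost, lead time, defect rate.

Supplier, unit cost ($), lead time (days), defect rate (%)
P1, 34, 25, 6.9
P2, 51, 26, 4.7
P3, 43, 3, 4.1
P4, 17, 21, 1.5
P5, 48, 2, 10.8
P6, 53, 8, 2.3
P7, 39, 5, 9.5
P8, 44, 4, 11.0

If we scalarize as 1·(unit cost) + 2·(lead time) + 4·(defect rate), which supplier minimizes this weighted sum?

P4

P1: 1·34 + 2·25 + 4·6.9 = 111.6
P2: 1·51 + 2·26 + 4·4.7 = 121.8
P3: 1·43 + 2·3 + 4·4.1 = 65.4
P4: 1·17 + 2·21 + 4·1.5 = 65.0
P5: 1·48 + 2·2 + 4·10.8 = 95.2
P6: 1·53 + 2·8 + 4·2.3 = 78.2
P7: 1·39 + 2·5 + 4·9.5 = 87.0
P8: 1·44 + 2·4 + 4·11.0 = 96.0
Lowest: P4 at 65.0.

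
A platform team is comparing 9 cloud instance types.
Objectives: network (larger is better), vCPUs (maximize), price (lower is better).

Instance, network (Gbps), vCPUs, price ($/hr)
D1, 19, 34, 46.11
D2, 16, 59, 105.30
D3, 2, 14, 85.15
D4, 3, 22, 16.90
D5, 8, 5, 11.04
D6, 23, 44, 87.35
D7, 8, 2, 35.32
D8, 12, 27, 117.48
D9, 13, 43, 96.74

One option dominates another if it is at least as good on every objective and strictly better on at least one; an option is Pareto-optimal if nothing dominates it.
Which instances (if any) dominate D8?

D1: network 19≥12, vCPUs 34≥27, price 46.11≤117.48 — dominates D8.
D2: network 16≥12, vCPUs 59≥27, price 105.30≤117.48 — dominates D8.
D6: network 23≥12, vCPUs 44≥27, price 87.35≤117.48 — dominates D8.
D9: network 13≥12, vCPUs 43≥27, price 96.74≤117.48 — dominates D8.
Others (D3, D4, D5, D7) are each worse than D8 on at least one objective.

D1, D2, D6, D9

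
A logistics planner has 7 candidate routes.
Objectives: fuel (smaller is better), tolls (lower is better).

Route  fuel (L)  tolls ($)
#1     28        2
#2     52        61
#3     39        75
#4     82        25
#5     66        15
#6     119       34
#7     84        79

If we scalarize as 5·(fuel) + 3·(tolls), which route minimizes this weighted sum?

#1: 5·28 + 3·2 = 146
#2: 5·52 + 3·61 = 443
#3: 5·39 + 3·75 = 420
#4: 5·82 + 3·25 = 485
#5: 5·66 + 3·15 = 375
#6: 5·119 + 3·34 = 697
#7: 5·84 + 3·79 = 657
Lowest: #1 at 146.

#1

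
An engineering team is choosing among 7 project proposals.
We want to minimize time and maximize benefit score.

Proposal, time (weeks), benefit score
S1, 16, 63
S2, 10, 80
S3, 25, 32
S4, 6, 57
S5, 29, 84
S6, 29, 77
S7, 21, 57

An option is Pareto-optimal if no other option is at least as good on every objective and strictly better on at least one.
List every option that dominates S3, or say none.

S1, S2, S4, S7

S1: time 16≤25, benefit score 63≥32 — dominates S3.
S2: time 10≤25, benefit score 80≥32 — dominates S3.
S4: time 6≤25, benefit score 57≥32 — dominates S3.
S7: time 21≤25, benefit score 57≥32 — dominates S3.
Others (S5, S6) are each worse than S3 on at least one objective.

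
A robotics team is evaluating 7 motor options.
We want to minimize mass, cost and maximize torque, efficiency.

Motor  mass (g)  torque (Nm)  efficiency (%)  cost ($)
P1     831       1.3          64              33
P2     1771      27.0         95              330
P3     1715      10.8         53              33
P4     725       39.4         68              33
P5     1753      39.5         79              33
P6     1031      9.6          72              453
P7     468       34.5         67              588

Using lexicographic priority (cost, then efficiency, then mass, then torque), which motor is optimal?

P5

First minimize cost: best is 33, kept {P1, P3, P4, P5}.
Then maximize efficiency: best is 79, kept {P5}.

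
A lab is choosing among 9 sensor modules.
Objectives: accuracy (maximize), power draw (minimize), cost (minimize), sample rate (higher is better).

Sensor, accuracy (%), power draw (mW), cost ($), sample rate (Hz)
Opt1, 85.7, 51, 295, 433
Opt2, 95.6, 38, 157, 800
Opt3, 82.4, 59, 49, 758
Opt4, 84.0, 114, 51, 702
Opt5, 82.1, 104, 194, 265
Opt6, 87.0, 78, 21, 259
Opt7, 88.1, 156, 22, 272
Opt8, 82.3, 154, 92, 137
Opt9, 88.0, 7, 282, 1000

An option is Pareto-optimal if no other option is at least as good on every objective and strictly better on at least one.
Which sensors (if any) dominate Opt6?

Opt1: worse on accuracy (85.7 vs 87.0).
Opt2: worse on cost (157 vs 21).
Opt3: worse on accuracy (82.4 vs 87.0).
Opt4: worse on accuracy (84.0 vs 87.0).
Opt5: worse on accuracy (82.1 vs 87.0).
Opt7: worse on power draw (156 vs 78).
Opt8: worse on accuracy (82.3 vs 87.0).
Opt9: worse on cost (282 vs 21).
No option dominates Opt6.

none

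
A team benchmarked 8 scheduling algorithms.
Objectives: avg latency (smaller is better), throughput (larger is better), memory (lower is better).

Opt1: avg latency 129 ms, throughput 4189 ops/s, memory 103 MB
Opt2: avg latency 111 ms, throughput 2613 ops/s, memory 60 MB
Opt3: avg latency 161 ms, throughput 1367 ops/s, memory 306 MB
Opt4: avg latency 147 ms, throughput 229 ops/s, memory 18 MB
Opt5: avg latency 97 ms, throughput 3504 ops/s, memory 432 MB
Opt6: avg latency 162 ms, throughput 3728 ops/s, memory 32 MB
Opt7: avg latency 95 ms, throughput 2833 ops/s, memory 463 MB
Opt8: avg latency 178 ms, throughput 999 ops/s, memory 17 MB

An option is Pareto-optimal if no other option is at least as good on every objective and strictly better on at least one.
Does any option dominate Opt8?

Opt1: worse on memory (103 vs 17).
Opt2: worse on memory (60 vs 17).
Opt3: worse on memory (306 vs 17).
Opt4: worse on throughput (229 vs 999).
Opt5: worse on memory (432 vs 17).
Opt6: worse on memory (32 vs 17).
Opt7: worse on memory (463 vs 17).
No option is at least as good as Opt8 on every objective and strictly better on one.

No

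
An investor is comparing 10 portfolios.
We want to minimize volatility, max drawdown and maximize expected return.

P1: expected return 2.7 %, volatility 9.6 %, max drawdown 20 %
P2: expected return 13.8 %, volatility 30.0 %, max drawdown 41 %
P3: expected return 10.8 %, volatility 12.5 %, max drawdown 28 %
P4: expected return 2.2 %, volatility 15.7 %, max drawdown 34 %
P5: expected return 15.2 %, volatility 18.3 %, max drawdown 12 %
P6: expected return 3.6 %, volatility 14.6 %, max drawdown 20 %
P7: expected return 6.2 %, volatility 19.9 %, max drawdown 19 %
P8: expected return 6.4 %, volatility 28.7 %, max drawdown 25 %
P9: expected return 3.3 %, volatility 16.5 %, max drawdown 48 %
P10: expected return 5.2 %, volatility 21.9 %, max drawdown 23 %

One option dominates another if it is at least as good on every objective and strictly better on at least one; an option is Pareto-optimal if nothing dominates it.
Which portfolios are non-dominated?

P1, P3, P5, P6

P1: not dominated (best volatility).
P2: dominated by P5 (expected return 15.2≥13.8, volatility 18.3≤30.0, max drawdown 12≤41).
P3: not dominated.
P4: dominated by P1 (expected return 2.7≥2.2, volatility 9.6≤15.7, max drawdown 20≤34).
P5: not dominated (best expected return).
P6: not dominated.
P7: dominated by P5 (expected return 15.2≥6.2, volatility 18.3≤19.9, max drawdown 12≤19).
P8: dominated by P5 (expected return 15.2≥6.4, volatility 18.3≤28.7, max drawdown 12≤25).
P9: dominated by P3 (expected return 10.8≥3.3, volatility 12.5≤16.5, max drawdown 28≤48).
P10: dominated by P5 (expected return 15.2≥5.2, volatility 18.3≤21.9, max drawdown 12≤23).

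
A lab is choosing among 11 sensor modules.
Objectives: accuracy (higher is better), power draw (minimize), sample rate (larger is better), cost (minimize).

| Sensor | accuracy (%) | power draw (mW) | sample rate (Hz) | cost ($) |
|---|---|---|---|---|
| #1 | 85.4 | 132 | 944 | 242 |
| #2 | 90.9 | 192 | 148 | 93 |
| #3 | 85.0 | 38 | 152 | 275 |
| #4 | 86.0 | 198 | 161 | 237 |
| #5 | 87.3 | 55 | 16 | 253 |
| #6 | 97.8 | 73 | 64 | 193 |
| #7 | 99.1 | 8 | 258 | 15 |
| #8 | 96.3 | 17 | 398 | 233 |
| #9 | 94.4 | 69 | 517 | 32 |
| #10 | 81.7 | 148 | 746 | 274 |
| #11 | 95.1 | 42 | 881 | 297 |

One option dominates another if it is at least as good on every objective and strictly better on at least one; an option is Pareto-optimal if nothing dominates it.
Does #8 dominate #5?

Yes

#8 vs #5: accuracy 96.3≥87.3, power draw 17≤55, sample rate 398≥16, cost 233≤253 — #8 is at least as good on every objective with at least one strict improvement.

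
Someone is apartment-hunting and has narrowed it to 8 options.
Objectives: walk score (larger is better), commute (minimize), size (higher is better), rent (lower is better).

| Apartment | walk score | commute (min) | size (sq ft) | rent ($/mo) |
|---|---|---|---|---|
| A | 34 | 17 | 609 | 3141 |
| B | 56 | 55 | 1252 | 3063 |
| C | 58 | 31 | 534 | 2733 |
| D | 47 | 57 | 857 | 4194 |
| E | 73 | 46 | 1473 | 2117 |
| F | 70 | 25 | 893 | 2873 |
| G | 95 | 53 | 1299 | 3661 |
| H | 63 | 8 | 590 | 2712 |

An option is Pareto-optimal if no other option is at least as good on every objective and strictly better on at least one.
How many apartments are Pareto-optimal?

A: not dominated.
B: dominated by E (walk score 73≥56, commute 46≤55, size 1473≥1252, rent 2117≤3063).
C: dominated by H (walk score 63≥58, commute 8≤31, size 590≥534, rent 2712≤2733).
D: dominated by B (walk score 56≥47, commute 55≤57, size 1252≥857, rent 3063≤4194).
E: not dominated (best size).
F: not dominated.
G: not dominated (best walk score).
H: not dominated (best commute).
Pareto-optimal: A, E, F, G, H → 5.

5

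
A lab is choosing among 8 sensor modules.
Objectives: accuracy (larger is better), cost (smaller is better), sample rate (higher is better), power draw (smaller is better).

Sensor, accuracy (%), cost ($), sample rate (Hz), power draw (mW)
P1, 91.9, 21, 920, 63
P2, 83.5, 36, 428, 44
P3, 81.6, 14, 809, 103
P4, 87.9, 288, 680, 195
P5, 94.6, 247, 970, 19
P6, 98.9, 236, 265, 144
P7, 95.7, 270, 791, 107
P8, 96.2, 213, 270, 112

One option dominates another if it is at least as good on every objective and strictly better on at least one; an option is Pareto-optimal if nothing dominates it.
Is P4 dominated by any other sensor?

Yes

P1 vs P4: accuracy 91.9≥87.9, cost 21≤288, sample rate 920≥680, power draw 63≤195 — P1 is at least as good on every objective and strictly better on at least one, so P1 dominates P4.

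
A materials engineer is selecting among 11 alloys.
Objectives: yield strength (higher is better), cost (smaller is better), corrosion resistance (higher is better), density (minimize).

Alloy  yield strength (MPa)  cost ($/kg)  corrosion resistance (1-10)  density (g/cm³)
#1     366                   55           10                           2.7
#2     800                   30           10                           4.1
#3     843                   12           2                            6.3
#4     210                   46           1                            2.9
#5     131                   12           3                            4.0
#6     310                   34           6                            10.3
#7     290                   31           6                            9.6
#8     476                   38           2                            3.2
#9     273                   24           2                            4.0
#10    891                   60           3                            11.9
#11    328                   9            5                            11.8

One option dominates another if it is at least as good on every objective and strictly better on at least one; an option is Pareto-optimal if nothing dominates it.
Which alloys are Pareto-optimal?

#1, #2, #3, #4, #5, #8, #9, #10, #11

#1: not dominated (best density).
#2: not dominated.
#3: not dominated.
#4: not dominated.
#5: not dominated.
#6: dominated by #2 (yield strength 800≥310, cost 30≤34, corrosion resistance 10≥6, density 4.1≤10.3).
#7: dominated by #2 (yield strength 800≥290, cost 30≤31, corrosion resistance 10≥6, density 4.1≤9.6).
#8: not dominated.
#9: not dominated.
#10: not dominated (best yield strength).
#11: not dominated (best cost).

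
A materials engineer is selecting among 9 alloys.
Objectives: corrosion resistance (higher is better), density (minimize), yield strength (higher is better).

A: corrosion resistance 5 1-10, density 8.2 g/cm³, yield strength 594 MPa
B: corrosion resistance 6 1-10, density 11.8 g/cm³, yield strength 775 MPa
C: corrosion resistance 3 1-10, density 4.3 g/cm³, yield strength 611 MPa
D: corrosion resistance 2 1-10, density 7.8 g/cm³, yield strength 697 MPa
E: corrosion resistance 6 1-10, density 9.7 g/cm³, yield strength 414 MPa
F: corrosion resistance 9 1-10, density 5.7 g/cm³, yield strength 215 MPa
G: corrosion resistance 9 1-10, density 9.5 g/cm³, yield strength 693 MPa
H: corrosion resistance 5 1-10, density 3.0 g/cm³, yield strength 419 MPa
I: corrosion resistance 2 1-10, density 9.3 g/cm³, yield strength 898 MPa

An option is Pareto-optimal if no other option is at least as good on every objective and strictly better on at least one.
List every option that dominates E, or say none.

G

G: corrosion resistance 9≥6, density 9.5≤9.7, yield strength 693≥414 — dominates E.
Others (A, B, C, D, F, H, I) are each worse than E on at least one objective.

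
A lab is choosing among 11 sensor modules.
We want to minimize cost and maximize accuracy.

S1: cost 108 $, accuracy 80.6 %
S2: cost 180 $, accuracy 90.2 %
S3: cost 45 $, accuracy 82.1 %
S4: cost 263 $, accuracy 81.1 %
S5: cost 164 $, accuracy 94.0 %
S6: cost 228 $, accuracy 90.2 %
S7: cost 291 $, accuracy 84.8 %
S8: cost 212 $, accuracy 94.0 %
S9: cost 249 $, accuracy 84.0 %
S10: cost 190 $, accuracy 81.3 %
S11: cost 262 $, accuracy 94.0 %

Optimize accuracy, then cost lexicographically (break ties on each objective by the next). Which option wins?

S5

First maximize accuracy: best is 94.0, kept {S5, S8, S11}.
Then minimize cost: best is 164, kept {S5}.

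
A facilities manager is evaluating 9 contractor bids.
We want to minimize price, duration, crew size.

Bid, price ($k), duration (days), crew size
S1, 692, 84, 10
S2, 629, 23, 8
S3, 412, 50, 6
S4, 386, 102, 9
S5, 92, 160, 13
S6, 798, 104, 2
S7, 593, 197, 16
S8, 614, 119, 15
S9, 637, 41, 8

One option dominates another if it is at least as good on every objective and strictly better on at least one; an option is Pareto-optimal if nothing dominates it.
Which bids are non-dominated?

S2, S3, S4, S5, S6

S1: dominated by S2 (price 629≤692, duration 23≤84, crew size 8≤10).
S2: not dominated (best duration).
S3: not dominated.
S4: not dominated.
S5: not dominated (best price).
S6: not dominated (best crew size).
S7: dominated by S3 (price 412≤593, duration 50≤197, crew size 6≤16).
S8: dominated by S3 (price 412≤614, duration 50≤119, crew size 6≤15).
S9: dominated by S2 (price 629≤637, duration 23≤41, crew size 8≤8).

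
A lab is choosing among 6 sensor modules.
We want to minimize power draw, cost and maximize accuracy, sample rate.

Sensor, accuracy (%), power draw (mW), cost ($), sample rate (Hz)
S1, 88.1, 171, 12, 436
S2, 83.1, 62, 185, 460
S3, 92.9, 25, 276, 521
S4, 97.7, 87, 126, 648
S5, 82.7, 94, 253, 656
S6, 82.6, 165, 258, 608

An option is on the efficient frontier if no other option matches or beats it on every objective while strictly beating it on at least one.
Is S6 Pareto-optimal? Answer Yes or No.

No

S4 vs S6: accuracy 97.7≥82.6, power draw 87≤165, cost 126≤258, sample rate 648≥608 — S4 is at least as good on every objective and strictly better on at least one, so S4 dominates S6.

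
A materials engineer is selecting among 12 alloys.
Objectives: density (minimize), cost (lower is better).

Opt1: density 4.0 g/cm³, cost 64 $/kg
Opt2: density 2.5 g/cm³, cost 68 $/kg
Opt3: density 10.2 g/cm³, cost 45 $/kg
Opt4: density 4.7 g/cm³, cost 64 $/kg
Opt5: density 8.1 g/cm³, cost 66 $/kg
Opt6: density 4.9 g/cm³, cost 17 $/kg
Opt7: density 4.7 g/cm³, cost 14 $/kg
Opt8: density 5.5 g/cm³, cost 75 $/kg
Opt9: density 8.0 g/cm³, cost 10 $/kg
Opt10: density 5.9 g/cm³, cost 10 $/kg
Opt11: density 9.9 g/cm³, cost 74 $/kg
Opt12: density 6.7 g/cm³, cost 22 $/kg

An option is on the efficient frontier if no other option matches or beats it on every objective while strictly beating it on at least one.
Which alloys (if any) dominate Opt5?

Opt1, Opt4, Opt6, Opt7, Opt9, Opt10, Opt12

Opt1: density 4.0≤8.1, cost 64≤66 — dominates Opt5.
Opt4: density 4.7≤8.1, cost 64≤66 — dominates Opt5.
Opt6: density 4.9≤8.1, cost 17≤66 — dominates Opt5.
Opt7: density 4.7≤8.1, cost 14≤66 — dominates Opt5.
Opt9: density 8.0≤8.1, cost 10≤66 — dominates Opt5.
Opt10: density 5.9≤8.1, cost 10≤66 — dominates Opt5.
Opt12: density 6.7≤8.1, cost 22≤66 — dominates Opt5.
Others (Opt2, Opt3, Opt8, Opt11) are each worse than Opt5 on at least one objective.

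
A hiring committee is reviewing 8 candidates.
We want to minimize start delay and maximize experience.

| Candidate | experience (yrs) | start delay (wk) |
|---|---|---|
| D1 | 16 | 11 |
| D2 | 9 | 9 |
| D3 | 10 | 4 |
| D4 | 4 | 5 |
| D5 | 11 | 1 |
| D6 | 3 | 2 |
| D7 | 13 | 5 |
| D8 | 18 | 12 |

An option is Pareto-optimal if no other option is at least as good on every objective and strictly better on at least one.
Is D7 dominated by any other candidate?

No

D1: worse on start delay (11 vs 5).
D2: worse on experience (9 vs 13).
D3: worse on experience (10 vs 13).
D4: worse on experience (4 vs 13).
D5: worse on experience (11 vs 13).
D6: worse on experience (3 vs 13).
D8: worse on start delay (12 vs 5).
No option is at least as good as D7 on every objective and strictly better on one.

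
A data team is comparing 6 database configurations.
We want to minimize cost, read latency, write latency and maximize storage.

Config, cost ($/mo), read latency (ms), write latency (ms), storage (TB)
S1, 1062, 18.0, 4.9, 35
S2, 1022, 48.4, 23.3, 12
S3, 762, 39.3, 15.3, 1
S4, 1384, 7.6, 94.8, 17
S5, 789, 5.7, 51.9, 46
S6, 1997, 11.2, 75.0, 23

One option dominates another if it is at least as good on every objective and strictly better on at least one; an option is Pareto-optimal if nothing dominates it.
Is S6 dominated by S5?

S5 vs S6: cost 789≤1997, read latency 5.7≤11.2, write latency 51.9≤75.0, storage 46≥23 — S5 is at least as good on every objective with at least one strict improvement.

Yes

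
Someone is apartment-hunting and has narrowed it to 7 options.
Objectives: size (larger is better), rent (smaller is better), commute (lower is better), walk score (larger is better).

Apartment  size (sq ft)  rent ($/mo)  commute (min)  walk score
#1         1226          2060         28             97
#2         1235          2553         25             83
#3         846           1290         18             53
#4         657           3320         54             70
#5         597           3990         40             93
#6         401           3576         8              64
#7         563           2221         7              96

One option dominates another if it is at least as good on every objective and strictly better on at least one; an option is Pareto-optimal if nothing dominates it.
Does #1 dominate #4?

#1 vs #4: size 1226≥657, rent 2060≤3320, commute 28≤54, walk score 97≥70 — #1 is at least as good on every objective with at least one strict improvement.

Yes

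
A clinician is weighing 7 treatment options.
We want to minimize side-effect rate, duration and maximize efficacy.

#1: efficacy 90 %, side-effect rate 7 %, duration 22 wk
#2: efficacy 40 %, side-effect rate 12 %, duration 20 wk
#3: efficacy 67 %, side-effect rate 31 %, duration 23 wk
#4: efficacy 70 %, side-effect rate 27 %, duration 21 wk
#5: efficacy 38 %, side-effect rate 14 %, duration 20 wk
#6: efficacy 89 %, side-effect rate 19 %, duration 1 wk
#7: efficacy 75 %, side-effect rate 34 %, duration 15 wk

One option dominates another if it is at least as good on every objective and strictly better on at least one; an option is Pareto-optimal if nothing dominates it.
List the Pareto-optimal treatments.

#1, #2, #6

#1: not dominated (best efficacy).
#2: not dominated.
#3: dominated by #1 (efficacy 90≥67, side-effect rate 7≤31, duration 22≤23).
#4: dominated by #6 (efficacy 89≥70, side-effect rate 19≤27, duration 1≤21).
#5: dominated by #2 (efficacy 40≥38, side-effect rate 12≤14, duration 20≤20).
#6: not dominated (best duration).
#7: dominated by #6 (efficacy 89≥75, side-effect rate 19≤34, duration 1≤15).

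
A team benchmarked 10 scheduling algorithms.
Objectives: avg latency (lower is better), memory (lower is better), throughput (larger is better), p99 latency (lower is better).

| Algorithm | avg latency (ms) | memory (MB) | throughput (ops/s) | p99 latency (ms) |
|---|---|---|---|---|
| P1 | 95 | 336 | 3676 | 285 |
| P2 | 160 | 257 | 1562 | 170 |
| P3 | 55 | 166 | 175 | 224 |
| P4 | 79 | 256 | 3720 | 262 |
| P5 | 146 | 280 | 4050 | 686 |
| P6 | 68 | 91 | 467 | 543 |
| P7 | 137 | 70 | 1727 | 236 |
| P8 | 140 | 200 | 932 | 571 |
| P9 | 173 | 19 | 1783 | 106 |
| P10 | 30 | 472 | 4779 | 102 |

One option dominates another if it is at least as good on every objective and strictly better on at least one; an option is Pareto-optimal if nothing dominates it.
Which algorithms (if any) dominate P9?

P1: worse on memory (336 vs 19).
P2: worse on memory (257 vs 19).
P3: worse on memory (166 vs 19).
P4: worse on memory (256 vs 19).
P5: worse on memory (280 vs 19).
P6: worse on memory (91 vs 19).
P7: worse on memory (70 vs 19).
P8: worse on memory (200 vs 19).
P10: worse on memory (472 vs 19).
No option dominates P9.

none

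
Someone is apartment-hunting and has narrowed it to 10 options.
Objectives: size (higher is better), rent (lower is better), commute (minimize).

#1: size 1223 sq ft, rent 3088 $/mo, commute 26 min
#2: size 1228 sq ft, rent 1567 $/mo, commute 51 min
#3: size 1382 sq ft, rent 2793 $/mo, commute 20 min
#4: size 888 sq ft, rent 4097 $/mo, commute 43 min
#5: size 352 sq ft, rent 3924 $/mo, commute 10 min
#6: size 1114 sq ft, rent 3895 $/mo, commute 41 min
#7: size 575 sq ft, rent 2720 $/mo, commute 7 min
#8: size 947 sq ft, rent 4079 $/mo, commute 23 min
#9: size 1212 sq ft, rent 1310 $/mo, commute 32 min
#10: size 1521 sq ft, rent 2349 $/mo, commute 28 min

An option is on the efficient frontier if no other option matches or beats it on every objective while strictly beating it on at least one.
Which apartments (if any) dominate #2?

none

#1: worse on size (1223 vs 1228).
#3: worse on rent (2793 vs 1567).
#4: worse on size (888 vs 1228).
#5: worse on size (352 vs 1228).
#6: worse on size (1114 vs 1228).
#7: worse on size (575 vs 1228).
#8: worse on size (947 vs 1228).
#9: worse on size (1212 vs 1228).
#10: worse on rent (2349 vs 1567).
No option dominates #2.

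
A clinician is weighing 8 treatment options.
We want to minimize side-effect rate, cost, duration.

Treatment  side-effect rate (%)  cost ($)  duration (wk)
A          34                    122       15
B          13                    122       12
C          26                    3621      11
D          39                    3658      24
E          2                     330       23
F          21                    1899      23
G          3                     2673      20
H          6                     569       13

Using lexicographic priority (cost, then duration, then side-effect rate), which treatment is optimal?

B

First minimize cost: best is 122, kept {A, B}.
Then minimize duration: best is 12, kept {B}.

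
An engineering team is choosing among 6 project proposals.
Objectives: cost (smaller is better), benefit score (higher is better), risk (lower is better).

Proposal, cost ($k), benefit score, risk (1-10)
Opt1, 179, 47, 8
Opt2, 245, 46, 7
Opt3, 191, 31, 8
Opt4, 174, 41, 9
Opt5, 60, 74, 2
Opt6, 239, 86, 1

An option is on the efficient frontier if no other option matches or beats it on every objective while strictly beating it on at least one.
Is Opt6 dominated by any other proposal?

No

Opt1: worse on benefit score (47 vs 86).
Opt2: worse on cost (245 vs 239).
Opt3: worse on benefit score (31 vs 86).
Opt4: worse on benefit score (41 vs 86).
Opt5: worse on benefit score (74 vs 86).
No option is at least as good as Opt6 on every objective and strictly better on one.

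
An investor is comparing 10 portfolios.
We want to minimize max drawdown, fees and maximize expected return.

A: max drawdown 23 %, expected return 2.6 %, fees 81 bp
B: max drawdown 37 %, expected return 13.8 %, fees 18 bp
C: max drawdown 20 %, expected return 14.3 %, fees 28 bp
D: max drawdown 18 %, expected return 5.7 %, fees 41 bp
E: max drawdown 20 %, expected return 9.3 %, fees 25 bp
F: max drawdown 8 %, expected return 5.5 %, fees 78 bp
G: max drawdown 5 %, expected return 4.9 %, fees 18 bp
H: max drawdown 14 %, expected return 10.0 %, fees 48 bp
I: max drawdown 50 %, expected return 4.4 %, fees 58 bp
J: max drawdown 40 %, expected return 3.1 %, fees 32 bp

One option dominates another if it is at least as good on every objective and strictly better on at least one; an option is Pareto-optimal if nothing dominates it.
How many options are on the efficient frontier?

A: dominated by C (max drawdown 20≤23, expected return 14.3≥2.6, fees 28≤81).
B: not dominated.
C: not dominated (best expected return).
D: not dominated.
E: not dominated.
F: not dominated.
G: not dominated (best max drawdown).
H: not dominated.
I: dominated by B (max drawdown 37≤50, expected return 13.8≥4.4, fees 18≤58).
J: dominated by B (max drawdown 37≤40, expected return 13.8≥3.1, fees 18≤32).
Pareto-optimal: B, C, D, E, F, G, H → 7.

7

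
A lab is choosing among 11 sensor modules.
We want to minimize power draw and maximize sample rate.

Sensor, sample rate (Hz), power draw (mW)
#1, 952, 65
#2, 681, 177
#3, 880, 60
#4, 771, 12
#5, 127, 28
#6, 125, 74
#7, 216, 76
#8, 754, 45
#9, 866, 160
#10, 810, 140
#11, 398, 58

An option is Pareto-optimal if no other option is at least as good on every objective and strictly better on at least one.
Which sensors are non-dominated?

#1: not dominated (best sample rate).
#2: dominated by #1 (sample rate 952≥681, power draw 65≤177).
#3: not dominated.
#4: not dominated (best power draw).
#5: dominated by #4 (sample rate 771≥127, power draw 12≤28).
#6: dominated by #1 (sample rate 952≥125, power draw 65≤74).
#7: dominated by #1 (sample rate 952≥216, power draw 65≤76).
#8: dominated by #4 (sample rate 771≥754, power draw 12≤45).
#9: dominated by #1 (sample rate 952≥866, power draw 65≤160).
#10: dominated by #1 (sample rate 952≥810, power draw 65≤140).
#11: dominated by #4 (sample rate 771≥398, power draw 12≤58).

#1, #3, #4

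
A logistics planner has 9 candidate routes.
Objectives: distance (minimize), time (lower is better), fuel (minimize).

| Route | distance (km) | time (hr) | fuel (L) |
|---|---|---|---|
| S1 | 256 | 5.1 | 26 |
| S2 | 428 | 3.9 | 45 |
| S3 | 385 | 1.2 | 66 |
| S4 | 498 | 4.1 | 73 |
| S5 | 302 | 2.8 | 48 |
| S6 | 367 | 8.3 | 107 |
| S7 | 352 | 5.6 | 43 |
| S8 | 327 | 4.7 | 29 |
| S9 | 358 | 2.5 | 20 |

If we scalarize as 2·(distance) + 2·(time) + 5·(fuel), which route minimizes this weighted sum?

S1: 2·256 + 2·5.1 + 5·26 = 652.2
S2: 2·428 + 2·3.9 + 5·45 = 1088.8
S3: 2·385 + 2·1.2 + 5·66 = 1102.4
S4: 2·498 + 2·4.1 + 5·73 = 1369.2
S5: 2·302 + 2·2.8 + 5·48 = 849.6
S6: 2·367 + 2·8.3 + 5·107 = 1285.6
S7: 2·352 + 2·5.6 + 5·43 = 930.2
S8: 2·327 + 2·4.7 + 5·29 = 808.4
S9: 2·358 + 2·2.5 + 5·20 = 821.0
Lowest: S1 at 652.2.

S1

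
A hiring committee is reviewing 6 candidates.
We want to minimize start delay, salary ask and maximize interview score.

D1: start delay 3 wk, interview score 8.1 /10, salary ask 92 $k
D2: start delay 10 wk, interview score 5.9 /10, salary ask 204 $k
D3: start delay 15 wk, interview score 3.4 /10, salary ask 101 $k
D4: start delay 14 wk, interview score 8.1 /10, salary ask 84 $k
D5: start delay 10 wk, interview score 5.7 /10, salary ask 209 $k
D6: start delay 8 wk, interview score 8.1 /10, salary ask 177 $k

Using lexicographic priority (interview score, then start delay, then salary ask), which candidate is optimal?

D1

First maximize interview score: best is 8.1, kept {D1, D4, D6}.
Then minimize start delay: best is 3, kept {D1}.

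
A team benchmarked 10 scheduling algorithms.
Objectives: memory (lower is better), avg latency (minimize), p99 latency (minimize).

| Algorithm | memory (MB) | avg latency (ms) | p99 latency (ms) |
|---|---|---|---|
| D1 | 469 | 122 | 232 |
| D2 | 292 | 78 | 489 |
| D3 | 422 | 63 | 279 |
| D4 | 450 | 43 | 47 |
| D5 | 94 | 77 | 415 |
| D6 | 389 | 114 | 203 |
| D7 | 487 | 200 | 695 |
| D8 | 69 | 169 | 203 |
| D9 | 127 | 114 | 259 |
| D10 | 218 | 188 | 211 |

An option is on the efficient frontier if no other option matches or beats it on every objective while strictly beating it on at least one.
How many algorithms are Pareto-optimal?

D1: dominated by D4 (memory 450≤469, avg latency 43≤122, p99 latency 47≤232).
D2: dominated by D5 (memory 94≤292, avg latency 77≤78, p99 latency 415≤489).
D3: not dominated.
D4: not dominated (best avg latency).
D5: not dominated.
D6: not dominated.
D7: dominated by D1 (memory 469≤487, avg latency 122≤200, p99 latency 232≤695).
D8: not dominated (best memory).
D9: not dominated.
D10: dominated by D8 (memory 69≤218, avg latency 169≤188, p99 latency 203≤211).
Pareto-optimal: D3, D4, D5, D6, D8, D9 → 6.

6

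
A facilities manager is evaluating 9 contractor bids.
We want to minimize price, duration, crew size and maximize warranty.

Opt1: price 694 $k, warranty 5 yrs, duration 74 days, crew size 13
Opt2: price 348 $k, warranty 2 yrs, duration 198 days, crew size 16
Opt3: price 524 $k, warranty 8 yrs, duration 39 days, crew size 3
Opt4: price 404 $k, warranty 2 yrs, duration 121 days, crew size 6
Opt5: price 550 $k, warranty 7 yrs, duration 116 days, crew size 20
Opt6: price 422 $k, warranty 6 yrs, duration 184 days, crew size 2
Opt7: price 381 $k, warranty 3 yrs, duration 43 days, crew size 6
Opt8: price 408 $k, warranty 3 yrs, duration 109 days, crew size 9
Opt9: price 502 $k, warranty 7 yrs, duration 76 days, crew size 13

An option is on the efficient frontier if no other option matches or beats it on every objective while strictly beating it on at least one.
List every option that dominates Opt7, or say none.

Opt1: worse on price (694 vs 381).
Opt2: worse on warranty (2 vs 3).
Opt3: worse on price (524 vs 381).
Opt4: worse on price (404 vs 381).
Opt5: worse on price (550 vs 381).
Opt6: worse on price (422 vs 381).
Opt8: worse on price (408 vs 381).
Opt9: worse on price (502 vs 381).
No option dominates Opt7.

none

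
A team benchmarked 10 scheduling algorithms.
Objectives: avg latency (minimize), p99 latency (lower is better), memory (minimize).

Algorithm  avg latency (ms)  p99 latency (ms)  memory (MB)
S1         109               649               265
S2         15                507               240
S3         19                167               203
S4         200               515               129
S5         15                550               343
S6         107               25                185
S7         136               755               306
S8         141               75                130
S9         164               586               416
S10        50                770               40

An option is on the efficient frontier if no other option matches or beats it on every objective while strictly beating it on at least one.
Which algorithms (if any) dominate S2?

S1: worse on avg latency (109 vs 15).
S3: worse on avg latency (19 vs 15).
S4: worse on avg latency (200 vs 15).
S5: worse on p99 latency (550 vs 507).
S6: worse on avg latency (107 vs 15).
S7: worse on avg latency (136 vs 15).
S8: worse on avg latency (141 vs 15).
S9: worse on avg latency (164 vs 15).
S10: worse on avg latency (50 vs 15).
No option dominates S2.

none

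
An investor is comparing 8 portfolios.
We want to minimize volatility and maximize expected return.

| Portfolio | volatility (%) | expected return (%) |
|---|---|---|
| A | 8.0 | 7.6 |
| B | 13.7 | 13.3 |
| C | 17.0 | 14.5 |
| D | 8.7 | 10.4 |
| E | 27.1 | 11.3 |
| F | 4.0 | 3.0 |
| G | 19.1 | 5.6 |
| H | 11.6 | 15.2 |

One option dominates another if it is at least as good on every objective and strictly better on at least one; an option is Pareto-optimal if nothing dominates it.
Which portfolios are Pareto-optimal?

A, D, F, H

A: not dominated.
B: dominated by H (volatility 11.6≤13.7, expected return 15.2≥13.3).
C: dominated by H (volatility 11.6≤17.0, expected return 15.2≥14.5).
D: not dominated.
E: dominated by B (volatility 13.7≤27.1, expected return 13.3≥11.3).
F: not dominated (best volatility).
G: dominated by A (volatility 8.0≤19.1, expected return 7.6≥5.6).
H: not dominated (best expected return).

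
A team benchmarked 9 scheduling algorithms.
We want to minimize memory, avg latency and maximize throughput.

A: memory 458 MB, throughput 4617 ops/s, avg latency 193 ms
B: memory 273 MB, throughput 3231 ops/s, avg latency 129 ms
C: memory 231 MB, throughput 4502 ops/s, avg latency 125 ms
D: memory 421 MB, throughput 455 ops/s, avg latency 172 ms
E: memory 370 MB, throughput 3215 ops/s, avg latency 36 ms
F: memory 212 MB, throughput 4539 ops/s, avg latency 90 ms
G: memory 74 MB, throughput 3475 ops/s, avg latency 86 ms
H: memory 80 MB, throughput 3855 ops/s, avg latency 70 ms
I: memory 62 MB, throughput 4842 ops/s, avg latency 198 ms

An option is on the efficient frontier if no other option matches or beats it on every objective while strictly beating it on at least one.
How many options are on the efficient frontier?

A: not dominated.
B: dominated by C (memory 231≤273, throughput 4502≥3231, avg latency 125≤129).
C: dominated by F (memory 212≤231, throughput 4539≥4502, avg latency 90≤125).
D: dominated by B (memory 273≤421, throughput 3231≥455, avg latency 129≤172).
E: not dominated (best avg latency).
F: not dominated.
G: not dominated.
H: not dominated.
I: not dominated (best memory).
Pareto-optimal: A, E, F, G, H, I → 6.

6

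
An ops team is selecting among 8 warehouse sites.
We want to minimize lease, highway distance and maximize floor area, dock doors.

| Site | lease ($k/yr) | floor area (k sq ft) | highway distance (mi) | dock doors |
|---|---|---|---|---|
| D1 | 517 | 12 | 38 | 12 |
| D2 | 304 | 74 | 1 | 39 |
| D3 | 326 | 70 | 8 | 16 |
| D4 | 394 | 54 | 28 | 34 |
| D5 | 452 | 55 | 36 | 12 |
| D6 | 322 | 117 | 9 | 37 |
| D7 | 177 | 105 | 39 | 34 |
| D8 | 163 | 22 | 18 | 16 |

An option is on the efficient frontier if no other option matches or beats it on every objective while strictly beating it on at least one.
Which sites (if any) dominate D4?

D2, D6

D2: lease 304≤394, floor area 74≥54, highway distance 1≤28, dock doors 39≥34 — dominates D4.
D6: lease 322≤394, floor area 117≥54, highway distance 9≤28, dock doors 37≥34 — dominates D4.
Others (D1, D3, D5, D7, D8) are each worse than D4 on at least one objective.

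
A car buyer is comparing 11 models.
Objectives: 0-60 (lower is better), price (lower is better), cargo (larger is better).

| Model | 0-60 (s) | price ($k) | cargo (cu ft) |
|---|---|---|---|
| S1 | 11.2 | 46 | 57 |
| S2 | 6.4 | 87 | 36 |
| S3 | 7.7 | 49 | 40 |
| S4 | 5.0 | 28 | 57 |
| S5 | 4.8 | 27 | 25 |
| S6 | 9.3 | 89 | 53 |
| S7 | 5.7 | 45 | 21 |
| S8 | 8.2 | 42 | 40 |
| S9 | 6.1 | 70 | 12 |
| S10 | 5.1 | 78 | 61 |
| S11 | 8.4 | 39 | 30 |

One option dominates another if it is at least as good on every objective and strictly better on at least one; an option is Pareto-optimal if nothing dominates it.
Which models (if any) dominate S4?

S1: worse on 0-60 (11.2 vs 5.0).
S2: worse on 0-60 (6.4 vs 5.0).
S3: worse on 0-60 (7.7 vs 5.0).
S5: worse on cargo (25 vs 57).
S6: worse on 0-60 (9.3 vs 5.0).
S7: worse on 0-60 (5.7 vs 5.0).
S8: worse on 0-60 (8.2 vs 5.0).
S9: worse on 0-60 (6.1 vs 5.0).
S10: worse on 0-60 (5.1 vs 5.0).
S11: worse on 0-60 (8.4 vs 5.0).
No option dominates S4.

none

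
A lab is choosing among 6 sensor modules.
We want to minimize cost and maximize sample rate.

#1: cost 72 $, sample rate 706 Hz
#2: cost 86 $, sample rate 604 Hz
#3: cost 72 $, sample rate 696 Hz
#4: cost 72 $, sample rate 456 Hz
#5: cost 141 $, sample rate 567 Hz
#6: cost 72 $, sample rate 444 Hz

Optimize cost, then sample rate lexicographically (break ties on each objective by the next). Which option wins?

#1

First minimize cost: best is 72, kept {#1, #3, #4, #6}.
Then maximize sample rate: best is 706, kept {#1}.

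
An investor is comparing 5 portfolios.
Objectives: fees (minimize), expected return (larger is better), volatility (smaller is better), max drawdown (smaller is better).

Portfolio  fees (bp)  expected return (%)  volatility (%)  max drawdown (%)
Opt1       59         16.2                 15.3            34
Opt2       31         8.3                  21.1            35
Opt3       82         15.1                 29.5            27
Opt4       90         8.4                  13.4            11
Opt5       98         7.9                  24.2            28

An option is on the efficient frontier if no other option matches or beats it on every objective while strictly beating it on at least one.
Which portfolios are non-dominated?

Opt1, Opt2, Opt3, Opt4

Opt1: not dominated (best expected return).
Opt2: not dominated (best fees).
Opt3: not dominated.
Opt4: not dominated (best volatility).
Opt5: dominated by Opt4 (fees 90≤98, expected return 8.4≥7.9, volatility 13.4≤24.2, max drawdown 11≤28).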